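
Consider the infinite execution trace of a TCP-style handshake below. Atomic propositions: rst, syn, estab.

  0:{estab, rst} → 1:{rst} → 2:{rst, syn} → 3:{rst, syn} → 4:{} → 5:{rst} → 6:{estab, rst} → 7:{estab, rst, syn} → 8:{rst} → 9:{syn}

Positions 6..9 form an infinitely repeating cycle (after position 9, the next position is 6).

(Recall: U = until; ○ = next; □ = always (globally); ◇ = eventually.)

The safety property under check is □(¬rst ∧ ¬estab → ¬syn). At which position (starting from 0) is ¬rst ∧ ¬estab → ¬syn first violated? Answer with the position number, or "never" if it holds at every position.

Check ¬rst ∧ ¬estab → ¬syn at each position in order: 0 ✓, 1 ✓, 2 ✓, 3 ✓, 4 ✓, 5 ✓, 6 ✓, 7 ✓, 8 ✓.
At position 9 the labels are {syn}, so ¬rst ∧ ¬estab → ¬syn is false there. This is the first violation.

9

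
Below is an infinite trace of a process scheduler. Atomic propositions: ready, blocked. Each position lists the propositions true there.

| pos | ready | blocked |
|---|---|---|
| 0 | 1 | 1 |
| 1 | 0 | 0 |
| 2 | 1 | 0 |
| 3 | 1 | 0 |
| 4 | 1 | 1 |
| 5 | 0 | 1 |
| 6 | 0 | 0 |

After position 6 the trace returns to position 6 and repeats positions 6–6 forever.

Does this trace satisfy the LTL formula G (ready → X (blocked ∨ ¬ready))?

Does not hold

ready → X (blocked ∨ ¬ready) must hold at every position from 0 onward. It fails at position 2, so G (ready → X (blocked ∨ ¬ready)) is false.
Positions where ready holds: 0, 2, 3, 4.
Check X (blocked ∨ ¬ready) at each: 0→ok, 2→fails, 3→ok, 4→ok.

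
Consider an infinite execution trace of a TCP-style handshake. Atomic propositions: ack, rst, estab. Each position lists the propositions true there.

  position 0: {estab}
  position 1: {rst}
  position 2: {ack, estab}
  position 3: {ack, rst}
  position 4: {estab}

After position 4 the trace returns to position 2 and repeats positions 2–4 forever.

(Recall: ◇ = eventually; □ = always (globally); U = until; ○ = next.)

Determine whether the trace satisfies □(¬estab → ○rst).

No

¬estab → ○rst must hold at every position from 0 onward. It fails at position 1, so □(¬estab → ○rst) is false.
Positions where ¬estab holds: 1, 3.
Check ○rst at each: 1→fails, 3→fails.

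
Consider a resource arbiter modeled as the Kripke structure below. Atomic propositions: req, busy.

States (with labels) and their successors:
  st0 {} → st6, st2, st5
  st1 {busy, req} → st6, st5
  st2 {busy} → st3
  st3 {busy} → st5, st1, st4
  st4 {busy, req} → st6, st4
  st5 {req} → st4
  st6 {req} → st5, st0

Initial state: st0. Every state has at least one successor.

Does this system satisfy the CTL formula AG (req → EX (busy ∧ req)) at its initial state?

States satisfying req → EX (busy ∧ req): {st0, st2, st3, st4, st5}.
States satisfying AG (req → EX (busy ∧ req)): ∅.
st1 is reachable from st0 and violates req → EX (busy ∧ req), so AG fails at st0.
st0 ∉ Sat(AG (req → EX (busy ∧ req))).

Violated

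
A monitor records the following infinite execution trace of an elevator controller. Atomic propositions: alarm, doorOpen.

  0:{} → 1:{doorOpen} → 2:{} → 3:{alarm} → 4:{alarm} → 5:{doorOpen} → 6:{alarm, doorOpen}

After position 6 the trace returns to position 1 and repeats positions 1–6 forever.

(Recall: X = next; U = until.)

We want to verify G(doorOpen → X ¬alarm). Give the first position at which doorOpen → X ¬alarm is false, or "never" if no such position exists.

Check doorOpen → X ¬alarm at each position in order: 0 ✓, 1 ✓, 2 ✓, 3 ✓, 4 ✓.
At position 5 the labels are {doorOpen} and the next position 6 has {alarm, doorOpen}, so doorOpen → X ¬alarm is false there. This is the first violation.

5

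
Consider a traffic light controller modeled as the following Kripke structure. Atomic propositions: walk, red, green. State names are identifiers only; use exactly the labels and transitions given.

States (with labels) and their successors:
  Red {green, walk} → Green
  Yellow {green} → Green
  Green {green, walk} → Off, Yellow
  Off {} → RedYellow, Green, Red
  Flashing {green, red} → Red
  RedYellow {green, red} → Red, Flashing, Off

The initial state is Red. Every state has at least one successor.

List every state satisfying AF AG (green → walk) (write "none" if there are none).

none

States satisfying AG (green → walk): ∅.
States satisfying AF AG (green → walk): ∅.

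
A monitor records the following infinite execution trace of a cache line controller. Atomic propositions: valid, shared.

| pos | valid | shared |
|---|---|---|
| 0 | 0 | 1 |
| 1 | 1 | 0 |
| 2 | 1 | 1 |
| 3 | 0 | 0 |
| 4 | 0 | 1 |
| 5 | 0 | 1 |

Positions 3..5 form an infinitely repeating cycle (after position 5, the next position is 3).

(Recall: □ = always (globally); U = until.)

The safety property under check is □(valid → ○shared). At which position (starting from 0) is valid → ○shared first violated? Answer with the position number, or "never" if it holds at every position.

2

Check valid → ○shared at each position in order: 0 ✓, 1 ✓.
At position 2 the labels are {shared, valid} and the next position 3 has {}, so valid → ○shared is false there. This is the first violation.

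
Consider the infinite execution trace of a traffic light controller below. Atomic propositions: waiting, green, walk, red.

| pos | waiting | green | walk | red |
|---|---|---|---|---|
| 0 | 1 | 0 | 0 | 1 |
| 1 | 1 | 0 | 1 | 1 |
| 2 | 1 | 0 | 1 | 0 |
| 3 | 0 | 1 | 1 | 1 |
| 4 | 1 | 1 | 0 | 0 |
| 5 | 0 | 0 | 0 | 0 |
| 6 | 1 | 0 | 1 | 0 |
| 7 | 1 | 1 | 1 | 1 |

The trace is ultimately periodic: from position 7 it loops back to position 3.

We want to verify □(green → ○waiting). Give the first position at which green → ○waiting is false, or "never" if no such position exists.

Check green → ○waiting at each position in order: 0 ✓, 1 ✓, 2 ✓, 3 ✓.
At position 4 the labels are {green, waiting} and the next position 5 has {}, so green → ○waiting is false there. This is the first violation.

4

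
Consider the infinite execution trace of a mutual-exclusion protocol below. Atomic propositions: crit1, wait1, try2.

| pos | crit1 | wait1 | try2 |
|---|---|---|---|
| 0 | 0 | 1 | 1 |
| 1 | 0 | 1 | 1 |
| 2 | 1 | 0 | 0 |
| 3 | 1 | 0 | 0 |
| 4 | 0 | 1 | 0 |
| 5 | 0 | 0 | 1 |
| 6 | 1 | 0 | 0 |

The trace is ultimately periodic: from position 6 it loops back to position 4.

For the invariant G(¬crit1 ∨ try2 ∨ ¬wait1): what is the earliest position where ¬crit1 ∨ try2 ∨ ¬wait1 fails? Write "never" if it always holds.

never

¬crit1 ∨ try2 ∨ ¬wait1 holds at every position 0..6, and those are all the positions the trace ever visits, so the invariant G(¬crit1 ∨ try2 ∨ ¬wait1) is never violated.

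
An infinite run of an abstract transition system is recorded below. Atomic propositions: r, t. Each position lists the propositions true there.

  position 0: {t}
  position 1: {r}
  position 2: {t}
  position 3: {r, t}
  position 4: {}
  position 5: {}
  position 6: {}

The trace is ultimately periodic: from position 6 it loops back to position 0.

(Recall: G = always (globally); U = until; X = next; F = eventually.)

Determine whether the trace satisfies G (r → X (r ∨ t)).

No

r → X (r ∨ t) must hold at every position from 0 onward. It fails at position 3, so G (r → X (r ∨ t)) is false.
Positions where r holds: 1, 3.
Check X (r ∨ t) at each: 1→ok, 3→fails.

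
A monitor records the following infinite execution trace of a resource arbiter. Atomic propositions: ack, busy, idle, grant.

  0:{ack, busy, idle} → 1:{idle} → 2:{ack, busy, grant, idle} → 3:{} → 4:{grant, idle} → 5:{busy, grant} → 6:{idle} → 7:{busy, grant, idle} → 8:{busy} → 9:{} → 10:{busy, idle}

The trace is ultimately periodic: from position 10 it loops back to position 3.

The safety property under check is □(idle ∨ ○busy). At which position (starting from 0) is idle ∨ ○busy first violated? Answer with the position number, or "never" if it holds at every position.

3

Check idle ∨ ○busy at each position in order: 0 ✓, 1 ✓, 2 ✓.
At position 3 the labels are {} and the next position 4 has {grant, idle}, so idle ∨ ○busy is false there. This is the first violation.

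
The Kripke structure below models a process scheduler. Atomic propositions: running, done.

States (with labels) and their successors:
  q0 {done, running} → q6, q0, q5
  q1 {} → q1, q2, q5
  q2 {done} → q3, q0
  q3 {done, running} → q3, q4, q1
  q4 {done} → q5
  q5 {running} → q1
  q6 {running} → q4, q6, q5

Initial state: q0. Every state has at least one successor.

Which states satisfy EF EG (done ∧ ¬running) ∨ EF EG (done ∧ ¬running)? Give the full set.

States satisfying EG (done ∧ ¬running): ∅.
States satisfying EF EG (done ∧ ¬running): ∅.
States satisfying EF EG (done ∧ ¬running) ∨ EF EG (done ∧ ¬running): ∅.

none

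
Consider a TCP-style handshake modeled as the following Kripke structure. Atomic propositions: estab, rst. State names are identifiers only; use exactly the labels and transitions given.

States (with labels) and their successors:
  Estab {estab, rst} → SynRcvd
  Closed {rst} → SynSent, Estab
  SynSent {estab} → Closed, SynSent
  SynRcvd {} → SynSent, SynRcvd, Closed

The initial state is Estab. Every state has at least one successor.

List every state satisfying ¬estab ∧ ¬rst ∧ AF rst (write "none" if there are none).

none

States satisfying ¬estab: {Closed, SynRcvd}.
States satisfying ¬rst: {SynSent, SynRcvd}.
States satisfying ¬estab ∧ ¬rst: {SynRcvd}.
States satisfying rst: {Estab, Closed}.
States satisfying AF rst: {Estab, Closed}.
States satisfying ¬estab ∧ ¬rst ∧ AF rst: ∅.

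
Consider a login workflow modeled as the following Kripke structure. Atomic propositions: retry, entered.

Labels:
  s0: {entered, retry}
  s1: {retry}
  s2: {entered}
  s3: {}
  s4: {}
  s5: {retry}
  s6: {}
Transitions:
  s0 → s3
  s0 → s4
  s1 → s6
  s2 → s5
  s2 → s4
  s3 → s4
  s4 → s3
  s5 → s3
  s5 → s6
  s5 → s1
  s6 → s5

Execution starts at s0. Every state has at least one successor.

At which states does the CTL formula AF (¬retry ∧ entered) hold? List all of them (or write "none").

States satisfying ¬retry ∧ entered: {s2}.
States satisfying AF (¬retry ∧ entered): {s2}.

{s2}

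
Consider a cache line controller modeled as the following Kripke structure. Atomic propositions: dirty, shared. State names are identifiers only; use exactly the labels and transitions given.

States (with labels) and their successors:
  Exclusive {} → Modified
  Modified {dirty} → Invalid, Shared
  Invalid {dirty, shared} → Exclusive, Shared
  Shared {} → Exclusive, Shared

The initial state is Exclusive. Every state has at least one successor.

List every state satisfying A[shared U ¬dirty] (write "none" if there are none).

{Exclusive, Invalid, Shared}

States satisfying shared: {Invalid}.
States satisfying ¬dirty: {Exclusive, Shared}.
States satisfying A[shared U ¬dirty]: {Exclusive, Invalid, Shared}.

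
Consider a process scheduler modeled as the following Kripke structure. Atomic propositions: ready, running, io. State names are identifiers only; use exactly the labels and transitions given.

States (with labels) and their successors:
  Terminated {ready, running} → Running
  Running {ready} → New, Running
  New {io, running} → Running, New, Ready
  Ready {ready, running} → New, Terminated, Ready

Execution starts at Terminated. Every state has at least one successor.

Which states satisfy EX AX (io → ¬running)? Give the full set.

States satisfying AX (io → ¬running): {Terminated}.
States satisfying EX AX (io → ¬running): {Ready}.

{Ready}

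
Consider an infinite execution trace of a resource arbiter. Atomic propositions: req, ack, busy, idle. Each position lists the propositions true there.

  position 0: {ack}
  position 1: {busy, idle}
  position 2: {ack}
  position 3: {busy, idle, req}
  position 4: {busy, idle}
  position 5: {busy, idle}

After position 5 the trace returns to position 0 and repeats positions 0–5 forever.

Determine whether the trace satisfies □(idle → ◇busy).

idle → ◇busy holds at every position 0..5, and those are all positions ever visited, so □(idle → ◇busy) holds.
Positions where idle holds: 1, 3, 4, 5.
Check ◇busy at each: 1→ok, 3→ok, 4→ok, 5→ok.

Holds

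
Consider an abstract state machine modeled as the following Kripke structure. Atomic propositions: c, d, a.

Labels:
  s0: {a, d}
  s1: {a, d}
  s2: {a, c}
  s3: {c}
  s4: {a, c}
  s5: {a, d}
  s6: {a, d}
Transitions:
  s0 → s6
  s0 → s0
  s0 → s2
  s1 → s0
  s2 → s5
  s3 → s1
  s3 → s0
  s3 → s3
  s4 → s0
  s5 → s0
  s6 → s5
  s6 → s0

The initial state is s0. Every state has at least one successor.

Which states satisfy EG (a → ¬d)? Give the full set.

States satisfying a → ¬d: {s2, s3, s4}.
States satisfying EG (a → ¬d): {s3}.

{s3}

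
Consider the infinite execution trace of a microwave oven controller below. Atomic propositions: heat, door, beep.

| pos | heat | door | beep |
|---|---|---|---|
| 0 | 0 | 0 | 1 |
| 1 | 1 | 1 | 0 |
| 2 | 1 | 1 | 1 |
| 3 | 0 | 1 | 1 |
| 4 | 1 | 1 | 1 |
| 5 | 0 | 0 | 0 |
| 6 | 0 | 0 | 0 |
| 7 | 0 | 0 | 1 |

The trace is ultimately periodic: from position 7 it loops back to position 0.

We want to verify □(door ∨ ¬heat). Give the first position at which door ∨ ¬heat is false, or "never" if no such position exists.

never

door ∨ ¬heat holds at every position 0..7, and those are all the positions the trace ever visits, so the invariant □(door ∨ ¬heat) is never violated.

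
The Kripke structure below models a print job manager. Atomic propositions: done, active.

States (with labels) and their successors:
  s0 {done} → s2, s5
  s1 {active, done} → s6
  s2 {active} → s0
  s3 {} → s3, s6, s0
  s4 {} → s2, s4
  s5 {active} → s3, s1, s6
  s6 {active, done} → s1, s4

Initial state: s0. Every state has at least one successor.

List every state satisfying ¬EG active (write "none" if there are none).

{s0, s2, s3, s4}

States satisfying active: {s1, s2, s5, s6}.
States satisfying EG active: {s1, s5, s6}.
States satisfying ¬EG active: {s0, s2, s3, s4}.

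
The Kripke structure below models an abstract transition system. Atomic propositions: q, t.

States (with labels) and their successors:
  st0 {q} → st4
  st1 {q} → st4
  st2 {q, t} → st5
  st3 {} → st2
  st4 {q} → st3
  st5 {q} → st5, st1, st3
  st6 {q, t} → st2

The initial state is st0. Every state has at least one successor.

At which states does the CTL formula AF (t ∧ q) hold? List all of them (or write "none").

{st0, st1, st2, st3, st4, st6}

States satisfying t ∧ q: {st2, st6}.
States satisfying AF (t ∧ q): {st0, st1, st2, st3, st4, st6}.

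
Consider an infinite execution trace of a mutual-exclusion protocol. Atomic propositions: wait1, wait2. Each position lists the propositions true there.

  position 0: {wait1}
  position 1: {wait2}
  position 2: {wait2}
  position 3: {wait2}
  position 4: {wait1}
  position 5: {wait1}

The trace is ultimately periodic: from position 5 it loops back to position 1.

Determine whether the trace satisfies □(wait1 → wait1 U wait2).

wait1 → wait1 U wait2 holds at every position 0..5, and those are all positions ever visited, so □(wait1 → wait1 U wait2) holds.
Positions where wait1 holds: 0, 4, 5.
Check wait1 U wait2 at each: 0→ok, 4→ok, 5→ok.

Holds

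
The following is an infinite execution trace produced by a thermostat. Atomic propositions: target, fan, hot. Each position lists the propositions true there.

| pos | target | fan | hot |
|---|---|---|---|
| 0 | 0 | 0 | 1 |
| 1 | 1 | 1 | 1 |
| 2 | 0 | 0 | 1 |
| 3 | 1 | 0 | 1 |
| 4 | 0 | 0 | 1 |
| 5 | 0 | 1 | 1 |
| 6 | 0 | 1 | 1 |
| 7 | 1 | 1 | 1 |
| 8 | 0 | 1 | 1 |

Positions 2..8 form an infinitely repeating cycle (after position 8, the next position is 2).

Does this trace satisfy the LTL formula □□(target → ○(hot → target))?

Does not hold

□(target → ○(hot → target)) must hold at every position from 0 onward. It fails at position 0, so □□(target → ○(hot → target)) is false.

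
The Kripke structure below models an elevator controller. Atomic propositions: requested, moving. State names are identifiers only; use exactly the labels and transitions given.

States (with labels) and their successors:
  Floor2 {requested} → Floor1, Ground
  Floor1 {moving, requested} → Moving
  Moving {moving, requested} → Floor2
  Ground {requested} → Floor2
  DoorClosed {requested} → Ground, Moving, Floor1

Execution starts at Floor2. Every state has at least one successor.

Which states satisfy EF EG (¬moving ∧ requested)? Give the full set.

States satisfying EG (¬moving ∧ requested): {Floor2, Ground, DoorClosed}.
States satisfying EF EG (¬moving ∧ requested): {Floor2, Floor1, Moving, Ground, DoorClosed}.

{Floor2, Floor1, Moving, Ground, DoorClosed}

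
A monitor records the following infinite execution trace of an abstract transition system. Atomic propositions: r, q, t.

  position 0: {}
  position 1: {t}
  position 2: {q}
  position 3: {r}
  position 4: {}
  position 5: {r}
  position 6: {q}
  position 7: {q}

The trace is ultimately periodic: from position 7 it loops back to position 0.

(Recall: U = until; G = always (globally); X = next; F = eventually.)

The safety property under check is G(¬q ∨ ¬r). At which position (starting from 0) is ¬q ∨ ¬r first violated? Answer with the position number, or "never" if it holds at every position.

never

¬q ∨ ¬r holds at every position 0..7, and those are all the positions the trace ever visits, so the invariant G(¬q ∨ ¬r) is never violated.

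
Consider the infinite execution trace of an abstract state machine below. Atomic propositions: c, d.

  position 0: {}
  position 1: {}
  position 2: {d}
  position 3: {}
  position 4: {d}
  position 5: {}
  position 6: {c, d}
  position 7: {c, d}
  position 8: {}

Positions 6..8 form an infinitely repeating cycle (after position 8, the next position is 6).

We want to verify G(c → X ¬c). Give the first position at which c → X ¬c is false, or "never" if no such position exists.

6

Check c → X ¬c at each position in order: 0 ✓, 1 ✓, 2 ✓, 3 ✓, 4 ✓, 5 ✓.
At position 6 the labels are {c, d} and the next position 7 has {c, d}, so c → X ¬c is false there. This is the first violation.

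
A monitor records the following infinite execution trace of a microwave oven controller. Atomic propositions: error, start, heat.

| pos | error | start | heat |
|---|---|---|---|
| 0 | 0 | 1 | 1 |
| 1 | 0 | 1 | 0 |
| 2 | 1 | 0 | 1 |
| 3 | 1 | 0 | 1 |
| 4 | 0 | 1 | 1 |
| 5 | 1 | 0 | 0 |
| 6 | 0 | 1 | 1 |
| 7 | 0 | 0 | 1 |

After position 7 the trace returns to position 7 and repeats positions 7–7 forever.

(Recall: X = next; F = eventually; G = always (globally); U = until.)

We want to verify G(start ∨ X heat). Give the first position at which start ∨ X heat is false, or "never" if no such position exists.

start ∨ X heat holds at every position 0..7, and those are all the positions the trace ever visits, so the invariant G(start ∨ X heat) is never violated.

never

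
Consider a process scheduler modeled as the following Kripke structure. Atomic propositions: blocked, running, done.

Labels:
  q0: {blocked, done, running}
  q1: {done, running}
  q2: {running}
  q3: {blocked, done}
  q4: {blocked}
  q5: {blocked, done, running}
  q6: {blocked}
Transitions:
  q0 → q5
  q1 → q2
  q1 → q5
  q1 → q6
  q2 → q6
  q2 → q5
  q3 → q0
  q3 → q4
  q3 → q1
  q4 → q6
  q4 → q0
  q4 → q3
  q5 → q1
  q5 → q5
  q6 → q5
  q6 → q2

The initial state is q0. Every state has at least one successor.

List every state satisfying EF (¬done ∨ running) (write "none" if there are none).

States satisfying ¬done ∨ running: {q0, q1, q2, q4, q5, q6}.
States satisfying EF (¬done ∨ running): {q0, q1, q2, q3, q4, q5, q6}.

{q0, q1, q2, q3, q4, q5, q6}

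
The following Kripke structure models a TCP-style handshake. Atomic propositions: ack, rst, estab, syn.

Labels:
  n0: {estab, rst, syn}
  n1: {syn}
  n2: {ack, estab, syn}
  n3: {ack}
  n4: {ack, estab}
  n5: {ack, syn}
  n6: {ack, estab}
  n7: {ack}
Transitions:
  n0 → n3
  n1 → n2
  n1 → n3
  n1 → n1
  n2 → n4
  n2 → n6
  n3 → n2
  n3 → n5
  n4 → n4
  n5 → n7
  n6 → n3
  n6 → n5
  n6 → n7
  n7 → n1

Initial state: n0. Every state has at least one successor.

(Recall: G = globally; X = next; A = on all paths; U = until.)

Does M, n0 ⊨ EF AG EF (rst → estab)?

States satisfying AG EF (rst → estab): {n0, n1, n2, n3, n4, n5, n6, n7}.
States satisfying EF AG EF (rst → estab): {n0, n1, n2, n3, n4, n5, n6, n7}.
Some path from n0 reaches a state where AG EF (rst → estab) holds.
n0 ∈ Sat(EF AG EF (rst → estab)).

Yes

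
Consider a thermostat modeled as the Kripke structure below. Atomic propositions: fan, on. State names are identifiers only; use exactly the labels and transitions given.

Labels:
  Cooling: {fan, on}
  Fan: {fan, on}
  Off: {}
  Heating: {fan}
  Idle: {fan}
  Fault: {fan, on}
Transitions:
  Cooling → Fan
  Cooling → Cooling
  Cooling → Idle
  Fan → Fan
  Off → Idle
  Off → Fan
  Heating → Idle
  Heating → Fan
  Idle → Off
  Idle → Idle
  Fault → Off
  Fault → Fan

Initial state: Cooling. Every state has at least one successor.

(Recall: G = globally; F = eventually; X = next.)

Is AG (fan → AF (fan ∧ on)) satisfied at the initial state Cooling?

Does not hold

States satisfying fan → AF (fan ∧ on): {Cooling, Fan, Off, Fault}.
States satisfying AG (fan → AF (fan ∧ on)): {Fan}.
Idle is reachable from Cooling and violates fan → AF (fan ∧ on), so AG fails at Cooling.
Cooling ∉ Sat(AG (fan → AF (fan ∧ on))).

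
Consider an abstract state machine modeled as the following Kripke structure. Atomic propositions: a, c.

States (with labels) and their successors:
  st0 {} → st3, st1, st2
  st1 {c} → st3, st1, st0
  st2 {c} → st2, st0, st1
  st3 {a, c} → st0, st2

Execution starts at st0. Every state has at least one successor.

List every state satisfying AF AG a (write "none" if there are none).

States satisfying AG a: ∅.
States satisfying AF AG a: ∅.

none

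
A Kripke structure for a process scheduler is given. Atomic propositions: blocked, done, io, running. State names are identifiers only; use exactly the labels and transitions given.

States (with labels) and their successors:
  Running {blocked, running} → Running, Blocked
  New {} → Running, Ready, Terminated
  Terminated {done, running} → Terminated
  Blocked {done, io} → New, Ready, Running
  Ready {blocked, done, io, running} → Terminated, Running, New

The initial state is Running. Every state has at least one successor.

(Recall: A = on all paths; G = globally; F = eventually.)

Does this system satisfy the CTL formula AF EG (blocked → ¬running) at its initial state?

No

States satisfying EG (blocked → ¬running): {New, Terminated, Blocked}.
States satisfying AF EG (blocked → ¬running): {New, Terminated, Blocked}.
There is a path from Running along which EG (blocked → ¬running) never holds.
Running ∉ Sat(AF EG (blocked → ¬running)).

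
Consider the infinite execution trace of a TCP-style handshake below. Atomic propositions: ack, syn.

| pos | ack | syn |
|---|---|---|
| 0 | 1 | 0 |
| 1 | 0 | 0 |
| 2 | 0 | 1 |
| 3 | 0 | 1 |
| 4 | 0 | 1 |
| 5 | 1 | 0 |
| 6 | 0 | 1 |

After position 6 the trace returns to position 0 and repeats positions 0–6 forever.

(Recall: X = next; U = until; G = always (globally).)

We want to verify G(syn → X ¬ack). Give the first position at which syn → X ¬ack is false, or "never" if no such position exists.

4

Check syn → X ¬ack at each position in order: 0 ✓, 1 ✓, 2 ✓, 3 ✓.
At position 4 the labels are {syn} and the next position 5 has {ack}, so syn → X ¬ack is false there. This is the first violation.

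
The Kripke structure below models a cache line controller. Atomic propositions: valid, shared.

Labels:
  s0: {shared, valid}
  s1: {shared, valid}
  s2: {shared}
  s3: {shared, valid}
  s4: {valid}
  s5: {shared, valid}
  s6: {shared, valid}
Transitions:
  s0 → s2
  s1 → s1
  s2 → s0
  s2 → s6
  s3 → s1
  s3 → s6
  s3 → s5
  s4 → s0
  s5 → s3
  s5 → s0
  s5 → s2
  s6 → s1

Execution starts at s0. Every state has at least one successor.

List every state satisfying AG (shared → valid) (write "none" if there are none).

{s1, s6}

States satisfying shared → valid: {s0, s1, s3, s4, s5, s6}.
States satisfying AG (shared → valid): {s1, s6}.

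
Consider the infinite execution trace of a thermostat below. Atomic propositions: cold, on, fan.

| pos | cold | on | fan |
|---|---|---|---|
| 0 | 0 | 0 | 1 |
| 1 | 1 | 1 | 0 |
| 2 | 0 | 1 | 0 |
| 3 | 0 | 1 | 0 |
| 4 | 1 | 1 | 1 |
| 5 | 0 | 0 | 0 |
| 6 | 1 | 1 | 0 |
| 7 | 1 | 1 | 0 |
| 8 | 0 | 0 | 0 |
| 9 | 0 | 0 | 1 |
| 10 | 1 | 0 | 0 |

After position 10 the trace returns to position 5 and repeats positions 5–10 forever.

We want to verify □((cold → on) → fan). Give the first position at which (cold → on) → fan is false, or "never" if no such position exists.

Check (cold → on) → fan at each position in order: 0 ✓.
At position 1 the labels are {cold, on}, so (cold → on) → fan is false there. This is the first violation.

1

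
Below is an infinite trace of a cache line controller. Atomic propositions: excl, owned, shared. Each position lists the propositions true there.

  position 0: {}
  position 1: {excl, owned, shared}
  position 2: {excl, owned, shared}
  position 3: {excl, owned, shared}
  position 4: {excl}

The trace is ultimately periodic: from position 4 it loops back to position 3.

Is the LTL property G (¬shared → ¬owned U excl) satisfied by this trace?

¬shared → ¬owned U excl holds at every position 0..4, and those are all positions ever visited, so G (¬shared → ¬owned U excl) holds.
Positions where ¬shared holds: 0, 4.
Check ¬owned U excl at each: 0→ok, 4→ok.

Satisfied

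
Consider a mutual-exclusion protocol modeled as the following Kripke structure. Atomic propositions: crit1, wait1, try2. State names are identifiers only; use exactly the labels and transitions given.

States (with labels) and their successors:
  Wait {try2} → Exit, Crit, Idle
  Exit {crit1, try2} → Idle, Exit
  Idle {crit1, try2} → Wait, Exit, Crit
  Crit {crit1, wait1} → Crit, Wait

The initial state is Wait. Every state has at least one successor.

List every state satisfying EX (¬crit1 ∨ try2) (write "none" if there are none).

{Wait, Exit, Idle, Crit}

States satisfying ¬crit1 ∨ try2: {Wait, Exit, Idle}.
States satisfying EX (¬crit1 ∨ try2): {Wait, Exit, Idle, Crit}.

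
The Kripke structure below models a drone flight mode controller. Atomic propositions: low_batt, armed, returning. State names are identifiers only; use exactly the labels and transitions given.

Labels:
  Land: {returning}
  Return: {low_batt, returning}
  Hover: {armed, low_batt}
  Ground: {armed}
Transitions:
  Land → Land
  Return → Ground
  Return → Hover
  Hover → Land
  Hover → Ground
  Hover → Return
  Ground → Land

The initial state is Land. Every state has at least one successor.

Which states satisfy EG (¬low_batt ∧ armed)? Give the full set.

States satisfying ¬low_batt ∧ armed: {Ground}.
States satisfying EG (¬low_batt ∧ armed): ∅.

none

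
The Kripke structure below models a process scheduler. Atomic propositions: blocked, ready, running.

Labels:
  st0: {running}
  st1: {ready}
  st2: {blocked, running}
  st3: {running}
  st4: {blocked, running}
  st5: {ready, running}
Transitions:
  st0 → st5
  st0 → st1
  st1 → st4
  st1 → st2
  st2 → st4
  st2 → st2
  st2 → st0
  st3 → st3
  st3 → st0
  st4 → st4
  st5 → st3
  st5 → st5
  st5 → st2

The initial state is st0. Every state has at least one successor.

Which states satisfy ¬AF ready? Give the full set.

{st2, st3, st4}

States satisfying ready: {st1, st5}.
States satisfying AF ready: {st0, st1, st5}.
States satisfying ¬AF ready: {st2, st3, st4}.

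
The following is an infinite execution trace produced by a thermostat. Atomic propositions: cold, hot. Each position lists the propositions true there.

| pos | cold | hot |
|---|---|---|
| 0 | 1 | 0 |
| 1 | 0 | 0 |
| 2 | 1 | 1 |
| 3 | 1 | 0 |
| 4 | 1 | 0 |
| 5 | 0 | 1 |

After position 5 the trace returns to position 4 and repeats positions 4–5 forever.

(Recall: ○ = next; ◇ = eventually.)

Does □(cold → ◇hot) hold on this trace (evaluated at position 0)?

Yes

cold → ◇hot holds at every position 0..5, and those are all positions ever visited, so □(cold → ◇hot) holds.
Positions where cold holds: 0, 2, 3, 4.
Check ◇hot at each: 0→ok, 2→ok, 3→ok, 4→ok.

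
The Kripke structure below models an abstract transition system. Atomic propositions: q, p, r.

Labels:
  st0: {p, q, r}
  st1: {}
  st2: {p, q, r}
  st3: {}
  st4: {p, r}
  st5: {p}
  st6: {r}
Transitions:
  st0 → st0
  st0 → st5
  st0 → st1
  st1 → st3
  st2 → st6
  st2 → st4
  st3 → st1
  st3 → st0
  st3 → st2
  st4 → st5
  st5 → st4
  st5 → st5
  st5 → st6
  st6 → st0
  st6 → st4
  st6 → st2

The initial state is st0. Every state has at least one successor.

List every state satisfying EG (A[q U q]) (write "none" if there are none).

States satisfying A[q U q]: {st0, st2}.
States satisfying EG (A[q U q]): {st0}.

{st0}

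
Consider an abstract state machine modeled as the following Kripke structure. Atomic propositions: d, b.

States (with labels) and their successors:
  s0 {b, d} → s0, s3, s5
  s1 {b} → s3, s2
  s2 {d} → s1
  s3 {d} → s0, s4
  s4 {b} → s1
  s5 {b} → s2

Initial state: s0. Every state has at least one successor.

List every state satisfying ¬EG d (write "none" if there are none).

{s1, s2, s4, s5}

States satisfying d: {s0, s2, s3}.
States satisfying EG d: {s0, s3}.
States satisfying ¬EG d: {s1, s2, s4, s5}.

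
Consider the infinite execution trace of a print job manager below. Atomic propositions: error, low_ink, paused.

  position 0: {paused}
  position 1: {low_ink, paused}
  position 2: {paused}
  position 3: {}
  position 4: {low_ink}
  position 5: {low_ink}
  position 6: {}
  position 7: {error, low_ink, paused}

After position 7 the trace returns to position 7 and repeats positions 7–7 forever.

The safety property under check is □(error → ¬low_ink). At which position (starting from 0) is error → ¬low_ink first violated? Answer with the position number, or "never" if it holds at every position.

Check error → ¬low_ink at each position in order: 0 ✓, 1 ✓, 2 ✓, 3 ✓, 4 ✓, 5 ✓, 6 ✓.
At position 7 the labels are {error, low_ink, paused}, so error → ¬low_ink is false there. This is the first violation.

7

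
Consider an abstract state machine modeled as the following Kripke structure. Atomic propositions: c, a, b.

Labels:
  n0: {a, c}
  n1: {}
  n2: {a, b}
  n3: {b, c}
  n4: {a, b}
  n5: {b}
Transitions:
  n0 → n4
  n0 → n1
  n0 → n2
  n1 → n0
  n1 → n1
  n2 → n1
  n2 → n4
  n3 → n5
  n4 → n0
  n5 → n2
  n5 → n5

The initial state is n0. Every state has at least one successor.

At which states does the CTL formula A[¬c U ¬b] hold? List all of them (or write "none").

States satisfying ¬c: {n1, n2, n4, n5}.
States satisfying ¬b: {n0, n1}.
States satisfying A[¬c U ¬b]: {n0, n1, n2, n4}.

{n0, n1, n2, n4}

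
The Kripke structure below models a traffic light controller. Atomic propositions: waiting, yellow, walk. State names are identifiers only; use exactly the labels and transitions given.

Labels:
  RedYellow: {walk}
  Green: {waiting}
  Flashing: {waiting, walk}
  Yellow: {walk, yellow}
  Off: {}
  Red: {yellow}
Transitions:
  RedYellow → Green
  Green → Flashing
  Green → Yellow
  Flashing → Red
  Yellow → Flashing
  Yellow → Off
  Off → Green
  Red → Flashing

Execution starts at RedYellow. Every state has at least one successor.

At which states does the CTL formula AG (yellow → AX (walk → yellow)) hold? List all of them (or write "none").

none

States satisfying yellow → AX (walk → yellow): {RedYellow, Green, Flashing, Off}.
States satisfying AG (yellow → AX (walk → yellow)): ∅.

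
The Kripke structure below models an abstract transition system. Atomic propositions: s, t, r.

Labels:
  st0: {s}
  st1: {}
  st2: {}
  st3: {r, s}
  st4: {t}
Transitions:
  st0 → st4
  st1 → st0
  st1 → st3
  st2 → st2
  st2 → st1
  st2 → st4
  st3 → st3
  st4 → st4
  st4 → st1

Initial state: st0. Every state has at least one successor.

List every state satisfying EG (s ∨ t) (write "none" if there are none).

States satisfying s ∨ t: {st0, st3, st4}.
States satisfying EG (s ∨ t): {st0, st3, st4}.

{st0, st3, st4}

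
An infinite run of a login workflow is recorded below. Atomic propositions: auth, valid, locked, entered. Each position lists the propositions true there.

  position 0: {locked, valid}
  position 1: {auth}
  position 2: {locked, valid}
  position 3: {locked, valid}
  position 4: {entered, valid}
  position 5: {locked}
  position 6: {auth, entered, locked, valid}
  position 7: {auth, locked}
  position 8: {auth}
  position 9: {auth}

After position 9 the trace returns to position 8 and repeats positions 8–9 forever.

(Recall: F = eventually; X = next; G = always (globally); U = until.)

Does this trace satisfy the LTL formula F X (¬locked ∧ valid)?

X (¬locked ∧ valid) holds at position 3, which is reachable from 0, so F X (¬locked ∧ valid) holds.

Yes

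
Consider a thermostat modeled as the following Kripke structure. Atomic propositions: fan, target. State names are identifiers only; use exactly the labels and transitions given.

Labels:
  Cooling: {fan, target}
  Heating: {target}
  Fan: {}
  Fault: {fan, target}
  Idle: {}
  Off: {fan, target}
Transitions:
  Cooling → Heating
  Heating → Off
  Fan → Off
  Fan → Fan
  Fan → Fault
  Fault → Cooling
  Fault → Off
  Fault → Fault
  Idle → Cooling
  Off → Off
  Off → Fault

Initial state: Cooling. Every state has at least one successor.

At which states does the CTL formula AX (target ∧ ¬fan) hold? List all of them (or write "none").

{Cooling}

States satisfying target ∧ ¬fan: {Heating}.
States satisfying AX (target ∧ ¬fan): {Cooling}.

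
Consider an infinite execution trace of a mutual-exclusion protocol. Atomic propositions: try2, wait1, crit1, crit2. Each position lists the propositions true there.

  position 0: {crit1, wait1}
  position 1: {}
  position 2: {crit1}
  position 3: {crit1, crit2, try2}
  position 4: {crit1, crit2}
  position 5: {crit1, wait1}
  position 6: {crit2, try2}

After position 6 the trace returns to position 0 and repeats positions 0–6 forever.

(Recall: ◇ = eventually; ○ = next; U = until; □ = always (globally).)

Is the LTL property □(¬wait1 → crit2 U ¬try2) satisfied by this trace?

¬wait1 → crit2 U ¬try2 holds at every position 0..6, and those are all positions ever visited, so □(¬wait1 → crit2 U ¬try2) holds.
Positions where ¬wait1 holds: 1, 2, 3, 4, 6.
Check crit2 U ¬try2 at each: 1→ok, 2→ok, 3→ok, 4→ok, 6→ok.

Yes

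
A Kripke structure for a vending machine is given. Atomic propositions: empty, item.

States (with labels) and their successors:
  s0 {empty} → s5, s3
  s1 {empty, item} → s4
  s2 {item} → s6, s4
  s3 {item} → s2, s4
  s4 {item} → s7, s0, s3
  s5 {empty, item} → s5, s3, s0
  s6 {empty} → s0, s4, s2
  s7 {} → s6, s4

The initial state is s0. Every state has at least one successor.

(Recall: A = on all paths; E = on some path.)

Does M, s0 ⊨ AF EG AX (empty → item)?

States satisfying EG AX (empty → item): ∅.
States satisfying AF EG AX (empty → item): ∅.
There is a path from s0 along which EG AX (empty → item) never holds.
s0 ∉ Sat(AF EG AX (empty → item)).

No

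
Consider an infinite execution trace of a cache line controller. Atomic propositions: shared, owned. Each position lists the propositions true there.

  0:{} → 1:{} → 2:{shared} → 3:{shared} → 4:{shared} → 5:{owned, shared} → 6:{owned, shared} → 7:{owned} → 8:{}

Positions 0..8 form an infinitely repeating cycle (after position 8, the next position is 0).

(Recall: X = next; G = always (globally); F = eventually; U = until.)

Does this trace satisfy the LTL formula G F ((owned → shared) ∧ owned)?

Yes

F ((owned → shared) ∧ owned) holds at every position 0..8, and those are all positions ever visited, so G F ((owned → shared) ∧ owned) holds.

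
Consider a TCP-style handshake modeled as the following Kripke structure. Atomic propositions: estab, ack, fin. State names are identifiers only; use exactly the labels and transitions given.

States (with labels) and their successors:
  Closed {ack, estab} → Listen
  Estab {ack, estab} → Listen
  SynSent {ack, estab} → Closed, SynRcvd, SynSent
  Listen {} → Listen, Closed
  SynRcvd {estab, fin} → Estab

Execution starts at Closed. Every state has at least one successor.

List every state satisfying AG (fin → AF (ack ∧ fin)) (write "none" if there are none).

{Closed, Estab, Listen}

States satisfying fin → AF (ack ∧ fin): {Closed, Estab, SynSent, Listen}.
States satisfying AG (fin → AF (ack ∧ fin)): {Closed, Estab, Listen}.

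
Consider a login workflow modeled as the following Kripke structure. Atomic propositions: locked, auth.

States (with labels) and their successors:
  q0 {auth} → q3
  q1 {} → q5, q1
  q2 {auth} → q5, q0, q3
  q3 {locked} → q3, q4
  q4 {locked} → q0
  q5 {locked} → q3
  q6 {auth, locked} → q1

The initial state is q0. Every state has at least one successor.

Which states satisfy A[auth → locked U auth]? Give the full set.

States satisfying auth → locked: {q1, q3, q4, q5, q6}.
States satisfying auth: {q0, q2, q6}.
States satisfying A[auth → locked U auth]: {q0, q2, q4, q6}.

{q0, q2, q4, q6}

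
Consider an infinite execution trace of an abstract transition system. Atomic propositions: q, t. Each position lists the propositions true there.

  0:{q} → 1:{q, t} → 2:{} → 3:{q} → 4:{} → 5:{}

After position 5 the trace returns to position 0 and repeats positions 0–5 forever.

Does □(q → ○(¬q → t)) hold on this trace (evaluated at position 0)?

No

q → ○(¬q → t) must hold at every position from 0 onward. It fails at position 1, so □(q → ○(¬q → t)) is false.
Positions where q holds: 0, 1, 3.
Check ○(¬q → t) at each: 0→ok, 1→fails, 3→fails.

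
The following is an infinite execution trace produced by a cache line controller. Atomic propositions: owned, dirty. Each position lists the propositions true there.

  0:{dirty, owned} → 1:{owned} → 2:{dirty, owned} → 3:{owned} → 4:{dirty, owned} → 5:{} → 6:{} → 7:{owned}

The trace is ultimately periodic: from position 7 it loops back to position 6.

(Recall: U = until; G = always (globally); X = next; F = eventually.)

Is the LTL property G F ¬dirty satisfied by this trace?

Yes

F ¬dirty holds at every position 0..7, and those are all positions ever visited, so G F ¬dirty holds.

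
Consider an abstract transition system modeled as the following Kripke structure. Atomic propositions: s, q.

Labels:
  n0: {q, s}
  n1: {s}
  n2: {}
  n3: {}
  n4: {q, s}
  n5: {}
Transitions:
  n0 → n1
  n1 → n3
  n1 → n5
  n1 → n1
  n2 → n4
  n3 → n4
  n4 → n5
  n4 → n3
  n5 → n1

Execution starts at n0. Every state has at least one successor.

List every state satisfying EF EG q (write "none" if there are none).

States satisfying EG q: ∅.
States satisfying EF EG q: ∅.

none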